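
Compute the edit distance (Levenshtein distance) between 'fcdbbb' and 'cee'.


Building DP table for s1='fcdbbb' (len 6) and s2='cee' (len 3):
       c  e  e
    0  1  2  3
  f 1  1  2  3
  c 2  1  2  3
  d 3  2  2  3
  b 4  3  3  3
  b 5  4  4  4
  b 6  5  5  5
Edit distance = dp[6][3] = 5

5


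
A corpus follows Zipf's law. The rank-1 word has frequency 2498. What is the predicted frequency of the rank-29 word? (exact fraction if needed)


Zipf's law: freq(rank) = f1 / rank
f1 = 2498, rank = 29
freq = 2498 / 29
GCD(2498, 29) = 1
Simplified: 2498/29

2498/29


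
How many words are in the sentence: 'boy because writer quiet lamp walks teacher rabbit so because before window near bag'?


Counting words by splitting on spaces:
  Word 1: 'boy'
  Word 2: 'because'
  Word 3: 'writer'
  Word 4: 'quiet'
  Word 5: 'lamp'
  Word 6: 'walks'
  Word 7: 'teacher'
  Word 8: 'rabbit'
  Word 9: 'so'
  Word 10: 'because'
  Word 11: 'before'
  Word 12: 'window'
  Word 13: 'near'
  Word 14: 'bag'
Total words: 14

14


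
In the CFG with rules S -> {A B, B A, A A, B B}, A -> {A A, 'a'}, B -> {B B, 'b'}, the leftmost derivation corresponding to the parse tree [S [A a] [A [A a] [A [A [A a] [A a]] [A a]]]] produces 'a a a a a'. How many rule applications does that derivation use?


Every bracketed nonterminal node [X ...] in the tree is produced by exactly one rule application.
Reading the tree off as a leftmost derivation:
  Step 1: S  =>  A A   (applied S -> A A)
  Step 2: A A  =>  a A   (applied A -> a)
  Step 3: a A  =>  a A A   (applied A -> A A)
  Step 4: a A A  =>  a a A   (applied A -> a)
  Step 5: a a A  =>  a a A A   (applied A -> A A)
  Step 6: a a A A  =>  a a A A A   (applied A -> A A)
  Step 7: a a A A A  =>  a a a A A   (applied A -> a)
  Step 8: a a a A A  =>  a a a a A   (applied A -> a)
  Step 9: a a a a A  =>  a a a a a   (applied A -> a)
Final yield: a a a a a
Total rewrite steps: 9

9


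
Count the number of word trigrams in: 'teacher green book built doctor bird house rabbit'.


Word trigrams from [8] words:
  Trigram 1: (teacher green book)
  Trigram 2: (green book built)
  Trigram 3: (book built doctor)
  Trigram 4: (built doctor bird)
  Trigram 5: (doctor bird house)
  Trigram 6: (bird house rabbit)
Total word trigrams: 8 - 2 = 6

6


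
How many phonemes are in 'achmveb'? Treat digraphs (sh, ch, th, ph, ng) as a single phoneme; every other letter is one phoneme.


Parsing 'achmveb' greedily, digraphs first:
  'a' -> vowel phoneme (phonemes so far: 1)
  'ch' -> digraph (1 consonant phoneme) (phonemes so far: 2)
  'm' -> consonant phoneme (phonemes so far: 3)
  'v' -> consonant phoneme (phonemes so far: 4)
  'e' -> vowel phoneme (phonemes so far: 5)
  'b' -> consonant phoneme (phonemes so far: 6)
Total phonemes: 6

6


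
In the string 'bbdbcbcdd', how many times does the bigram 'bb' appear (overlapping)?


Scanning 'bbdbcbcdd' for bigram 'bb':
  Position 0: 'bb' -> MATCH
  Position 1: 'bd' -> no
  Position 2: 'db' -> no
  Position 3: 'bc' -> no
  Position 4: 'cb' -> no
  Position 5: 'bc' -> no
  Position 6: 'cd' -> no
  Position 7: 'dd' -> no
Total matches: 1

1


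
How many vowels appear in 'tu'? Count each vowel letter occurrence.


Scanning each character of 'tu':
  Position 1: 't' -> consonant (running count: 0)
  Position 2: 'u' -> vowel (running count: 1)
Total vowels: 1

1


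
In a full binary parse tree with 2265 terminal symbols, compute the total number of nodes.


Leaf nodes (terminals): 2265
Internal nodes = n - 1 = 2265 - 1 = 2264
Total = leaves + internal = 2265 + 2264 = 4529

4529


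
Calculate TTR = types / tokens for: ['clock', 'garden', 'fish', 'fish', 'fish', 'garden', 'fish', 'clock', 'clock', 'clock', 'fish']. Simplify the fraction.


Tokens: 11
Unique types: ('clock', 'fish', 'garden') = 3
TTR = 3/11
Already in lowest terms.

3/11


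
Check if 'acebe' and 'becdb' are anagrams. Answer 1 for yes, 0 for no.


Sort characters of 'acebe': 'abcee'
Sort characters of 'becdb': 'bbcde'
Sorted forms differ -> they are NOT anagrams
Result: 0

0


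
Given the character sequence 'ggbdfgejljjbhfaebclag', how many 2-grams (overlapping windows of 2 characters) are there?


String 'ggbdfgejljjbhfaebclag' has length L = 21.
Number of overlapping n-grams = L - n + 1
Substituting: 21 - 2 + 1 = 20

20


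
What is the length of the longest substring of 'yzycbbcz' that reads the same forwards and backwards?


Scanning 'yzycbbcz' for palindromic substrings.
Substring at positions 3-6: 'cbbc'.
Check: reverse('cbbc') = 'cbbc' -> palindrome confirmed.
Neighbouring characters ('y' / 'z') break symmetry, so it cannot extend further.
No longer palindromic substring exists; longest length = 4

4


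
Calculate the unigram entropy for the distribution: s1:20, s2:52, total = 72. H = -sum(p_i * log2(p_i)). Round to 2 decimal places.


Computing entropy H = -sum(p_i * log2(p_i)):
  s1: p = 20/72 = 0.2778, -p*log2(p) = 0.5133
  s2: p = 52/72 = 0.7222, -p*log2(p) = 0.3391
H = sum of terms = 0.8524
Rounded to 2 decimals: 0.85

0.85


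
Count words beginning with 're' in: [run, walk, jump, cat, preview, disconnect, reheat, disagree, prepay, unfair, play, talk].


Checking each word for prefix 're':
  'run' -> no (count: 0)
  'walk' -> no (count: 0)
  'jump' -> no (count: 0)
  'cat' -> no (count: 0)
  'preview' -> no (count: 0)
  'disconnect' -> no (count: 0)
  'reheat' -> YES, starts with 're' (count: 1)
  'disagree' -> no (count: 1)
  'prepay' -> no (count: 1)
  'unfair' -> no (count: 1)
  'play' -> no (count: 1)
  'talk' -> no (count: 1)
Total with prefix 're': 1

1


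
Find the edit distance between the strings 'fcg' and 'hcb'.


Building DP table for s1='fcg' (len 3) and s2='hcb' (len 3):
       h  c  b
    0  1  2  3
  f 1  1  2  3
  c 2  2  1  2
  g 3  3  2  2
Edit distance = dp[3][3] = 2

2


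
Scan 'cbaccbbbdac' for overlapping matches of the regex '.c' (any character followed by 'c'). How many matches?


Pattern: .c means any character followed by 'c'.
Scanning 'cbaccbbbdac' position-by-position:
  Pos 0: window 'cb' -> no
  Pos 1: window 'ba' -> no
  Pos 2: window 'ac' -> MATCH
  Pos 3: window 'cc' -> MATCH
  Pos 4: window 'cb' -> no
  Pos 5: window 'bb' -> no
  Pos 6: window 'bb' -> no
  Pos 7: window 'bd' -> no
  Pos 8: window 'da' -> no
  Pos 9: window 'ac' -> MATCH
  Pos 10: window 'c' -> no
Total matches: 3

3


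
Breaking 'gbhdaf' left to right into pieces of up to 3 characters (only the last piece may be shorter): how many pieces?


'gbhdaf' has 6 characters.
Chunking with max size 3:
  Chunk 1: 'gbh' (positions 0-2)
  Chunk 2: 'daf' (positions 3-5)
Total chunks: ceil(6 / 3) = 2

2


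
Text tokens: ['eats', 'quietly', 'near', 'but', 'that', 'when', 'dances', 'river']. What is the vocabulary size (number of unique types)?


Listing all tokens and tracking unique types:
  Token 1: 'eats' -> NEW (unique so far: 1)
  Token 2: 'quietly' -> NEW (unique so far: 2)
  Token 3: 'near' -> NEW (unique so far: 3)
  Token 4: 'but' -> NEW (unique so far: 4)
  Token 5: 'that' -> NEW (unique so far: 5)
  Token 6: 'when' -> NEW (unique so far: 6)
  Token 7: 'dances' -> NEW (unique so far: 7)
  Token 8: 'river' -> NEW (unique so far: 8)
Unique types: ('but', 'dances', 'eats', 'near', 'quietly', 'river', 'that', 'when')
Vocabulary size: 8

8


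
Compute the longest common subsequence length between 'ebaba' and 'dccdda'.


DP table for LCS of 'ebaba' and 'dccdda':
       d  c  c  d  d  a
    0  0  0  0  0  0  0
  e 0  0  0  0  0  0  0
  b 0  0  0  0  0  0  0
  a 0  0  0  0  0  0  1
  b 0  0  0  0  0  0  1
  a 0  0  0  0  0  0  1
LCS: 'a'
LCS length = 1

1


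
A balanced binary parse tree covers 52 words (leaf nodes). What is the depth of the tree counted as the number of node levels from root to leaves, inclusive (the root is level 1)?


In a balanced binary tree with n leaves the deepest leaf is ceil(log2(n)) edges below the root,
so counting node levels inclusive of root and leaves gives ceil(log2(n)) + 1 levels.
log2(52) = 5.7004
ceil(5.7004) = 6
levels = 6 + 1 = 7

7


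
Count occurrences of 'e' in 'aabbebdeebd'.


Scanning 'aabbebdeebd' for 'e':
  Position 4: 'e' -> MATCH (count: 1)
  Position 7: 'e' -> MATCH (count: 2)
  Position 8: 'e' -> MATCH (count: 3)
Total occurrences of 'e': 3

3


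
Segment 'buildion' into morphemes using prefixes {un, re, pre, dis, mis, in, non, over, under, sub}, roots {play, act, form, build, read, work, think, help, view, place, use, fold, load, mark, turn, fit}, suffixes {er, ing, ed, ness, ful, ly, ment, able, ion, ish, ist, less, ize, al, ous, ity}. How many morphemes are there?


Segmenting 'buildion' against the inventory:
  'build' -> root (morpheme 1)
  'ion' -> suffix (morpheme 2)
Total morphemes: 2

2


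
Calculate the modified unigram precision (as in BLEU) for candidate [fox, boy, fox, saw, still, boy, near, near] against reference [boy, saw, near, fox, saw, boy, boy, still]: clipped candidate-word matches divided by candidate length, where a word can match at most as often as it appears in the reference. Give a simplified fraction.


Reference word counts: {'boy': 3, 'fox': 1, 'near': 1, 'saw': 2, 'still': 1}
Checking each candidate word (with clipping):
  'fox' -> in reference (ref count 1, used 1/1) -> match (matches: 1)
  'boy' -> in reference (ref count 3, used 1/3) -> match (matches: 2)
  'fox' -> ref count 1 already used up (1/1) -> clipped, no match (matches: 2)
  'saw' -> in reference (ref count 2, used 1/2) -> match (matches: 3)
  'still' -> in reference (ref count 1, used 1/1) -> match (matches: 4)
  'boy' -> in reference (ref count 3, used 2/3) -> match (matches: 5)
  'near' -> in reference (ref count 1, used 1/1) -> match (matches: 6)
  'near' -> ref count 1 already used up (1/1) -> clipped, no match (matches: 6)
Clipped matches: 6, Candidate length: 8
Precision = 6/8 = 3/4

3/4


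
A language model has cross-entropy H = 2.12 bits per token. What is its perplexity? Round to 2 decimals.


Perplexity formula: PP = 2^H
H = 2.12
PP = 2^2.12
Decompose: 2^2.12 = 2^2 * 2^0.12
2^2 = 4, 2^0.12 ~ 1.0867349
PP ~ 4 * 1.0867349 = 4.3469396
Rounded to 2 decimals: 4.35

4.35


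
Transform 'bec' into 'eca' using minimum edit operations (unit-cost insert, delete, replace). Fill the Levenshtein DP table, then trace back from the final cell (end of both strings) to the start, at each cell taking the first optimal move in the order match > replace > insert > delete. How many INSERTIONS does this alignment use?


Edit distance = 2. Backtracking from cell (3, 3) with preference match > replace > insert > delete,
then listing the resulting alignment 'bec' -> 'eca' left to right:
  Step 1: delete 'b'
  Step 2: keep 'e'
  Step 3: keep 'c'
  Step 4: insert 'a' [insertion #1]
Total insertions: 1

1


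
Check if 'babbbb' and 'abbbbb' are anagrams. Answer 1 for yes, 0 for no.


Sort characters of 'babbbb': 'abbbbb'
Sort characters of 'abbbbb': 'abbbbb'
Sorted forms match -> they ARE anagrams
Result: 1

1


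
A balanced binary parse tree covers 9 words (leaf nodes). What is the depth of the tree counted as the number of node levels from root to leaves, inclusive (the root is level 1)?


In a balanced binary tree with n leaves the deepest leaf is ceil(log2(n)) edges below the root,
so counting node levels inclusive of root and leaves gives ceil(log2(n)) + 1 levels.
log2(9) = 3.1699
ceil(3.1699) = 4
levels = 4 + 1 = 5

5


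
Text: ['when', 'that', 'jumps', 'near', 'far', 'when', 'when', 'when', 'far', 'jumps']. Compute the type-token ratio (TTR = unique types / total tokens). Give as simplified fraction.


Tokens: 10
Unique types: ('far', 'jumps', 'near', 'that', 'when') = 5
TTR = 5/10
Simplify: divide both by 5 -> 1/2
TTR = 1/2

1/2


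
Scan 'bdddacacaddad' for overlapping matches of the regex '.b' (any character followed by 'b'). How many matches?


Pattern: .b means any character followed by 'b'.
Scanning 'bdddacacaddad' position-by-position:
  Pos 0: window 'bd' -> no
  Pos 1: window 'dd' -> no
  Pos 2: window 'dd' -> no
  Pos 3: window 'da' -> no
  Pos 4: window 'ac' -> no
  Pos 5: window 'ca' -> no
  Pos 6: window 'ac' -> no
  Pos 7: window 'ca' -> no
  Pos 8: window 'ad' -> no
  Pos 9: window 'dd' -> no
  Pos 10: window 'da' -> no
  Pos 11: window 'ad' -> no
  Pos 12: window 'd' -> no
Total matches: 0

0


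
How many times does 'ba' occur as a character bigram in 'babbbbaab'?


Scanning 'babbbbaab' for bigram 'ba':
  Position 0: 'ba' -> MATCH
  Position 1: 'ab' -> no
  Position 2: 'bb' -> no
  Position 3: 'bb' -> no
  Position 4: 'bb' -> no
  Position 5: 'ba' -> MATCH
  Position 6: 'aa' -> no
  Position 7: 'ab' -> no
Total matches: 2

2


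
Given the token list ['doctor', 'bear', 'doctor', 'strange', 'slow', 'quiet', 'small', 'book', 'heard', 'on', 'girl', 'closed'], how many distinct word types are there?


Listing all tokens and tracking unique types:
  Token 1: 'doctor' -> NEW (unique so far: 1)
  Token 2: 'bear' -> NEW (unique so far: 2)
  Token 3: 'doctor' -> duplicate (unique so far: 2)
  Token 4: 'strange' -> NEW (unique so far: 3)
  Token 5: 'slow' -> NEW (unique so far: 4)
  Token 6: 'quiet' -> NEW (unique so far: 5)
  Token 7: 'small' -> NEW (unique so far: 6)
  Token 8: 'book' -> NEW (unique so far: 7)
  Token 9: 'heard' -> NEW (unique so far: 8)
  Token 10: 'on' -> NEW (unique so far: 9)
  Token 11: 'girl' -> NEW (unique so far: 10)
  Token 12: 'closed' -> NEW (unique so far: 11)
Unique types: ('bear', 'book', 'closed', 'doctor', 'girl', 'heard', 'on', 'quiet', 'slow', 'small', 'strange')
Vocabulary size: 11

11


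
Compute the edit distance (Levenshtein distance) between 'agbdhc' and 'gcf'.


Building DP table for s1='agbdhc' (len 6) and s2='gcf' (len 3):
       g  c  f
    0  1  2  3
  a 1  1  2  3
  g 2  1  2  3
  b 3  2  2  3
  d 4  3  3  3
  h 5  4  4  4
  c 6  5  4  5
Edit distance = dp[6][3] = 5

5


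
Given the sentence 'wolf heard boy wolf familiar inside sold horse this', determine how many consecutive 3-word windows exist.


Word trigrams from [9] words:
  Trigram 1: (wolf heard boy)
  Trigram 2: (heard boy wolf)
  Trigram 3: (boy wolf familiar)
  Trigram 4: (wolf familiar inside)
  Trigram 5: (familiar inside sold)
  Trigram 6: (inside sold horse)
  Trigram 7: (sold horse this)
Total word trigrams: 9 - 2 = 7

7


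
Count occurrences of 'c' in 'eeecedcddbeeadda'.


Scanning 'eeecedcddbeeadda' for 'c':
  Position 3: 'c' -> MATCH (count: 1)
  Position 6: 'c' -> MATCH (count: 2)
Total occurrences of 'c': 2

2


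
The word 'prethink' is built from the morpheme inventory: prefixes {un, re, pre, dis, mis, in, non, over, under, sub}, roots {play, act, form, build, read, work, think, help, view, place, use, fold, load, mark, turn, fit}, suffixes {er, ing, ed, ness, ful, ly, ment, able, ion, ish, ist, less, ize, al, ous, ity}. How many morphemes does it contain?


Segmenting 'prethink' against the inventory:
  'pre' -> prefix (morpheme 1)
  'think' -> root (morpheme 2)
Total morphemes: 2

2


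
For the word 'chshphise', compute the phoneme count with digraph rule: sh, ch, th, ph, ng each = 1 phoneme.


Parsing 'chshphise' greedily, digraphs first:
  'ch' -> digraph (1 consonant phoneme) (phonemes so far: 1)
  'sh' -> digraph (1 consonant phoneme) (phonemes so far: 2)
  'ph' -> digraph (1 consonant phoneme) (phonemes so far: 3)
  'i' -> vowel phoneme (phonemes so far: 4)
  's' -> consonant phoneme (phonemes so far: 5)
  'e' -> vowel phoneme (phonemes so far: 6)
Total phonemes: 6

6


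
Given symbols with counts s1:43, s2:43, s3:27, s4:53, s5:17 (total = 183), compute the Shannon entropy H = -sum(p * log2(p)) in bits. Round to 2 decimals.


Computing entropy H = -sum(p_i * log2(p_i)):
  s1: p = 43/183 = 0.2350, -p*log2(p) = 0.4910
  s2: p = 43/183 = 0.2350, -p*log2(p) = 0.4910
  s3: p = 27/183 = 0.1475, -p*log2(p) = 0.4073
  s4: p = 53/183 = 0.2896, -p*log2(p) = 0.5178
  s5: p = 17/183 = 0.0929, -p*log2(p) = 0.3185
H = sum of terms = 2.2256
Rounded to 2 decimals: 2.23

2.23


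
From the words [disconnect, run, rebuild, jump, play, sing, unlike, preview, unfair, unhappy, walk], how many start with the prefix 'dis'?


Checking each word for prefix 'dis':
  'disconnect' -> YES, starts with 'dis' (count: 1)
  'run' -> no (count: 1)
  'rebuild' -> no (count: 1)
  'jump' -> no (count: 1)
  'play' -> no (count: 1)
  'sing' -> no (count: 1)
  'unlike' -> no (count: 1)
  'preview' -> no (count: 1)
  'unfair' -> no (count: 1)
  'unhappy' -> no (count: 1)
  'walk' -> no (count: 1)
Total with prefix 'dis': 1

1


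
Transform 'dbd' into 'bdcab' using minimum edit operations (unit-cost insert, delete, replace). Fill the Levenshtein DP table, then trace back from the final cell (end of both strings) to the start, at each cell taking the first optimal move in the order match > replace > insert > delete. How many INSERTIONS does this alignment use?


Edit distance = 4. Backtracking from cell (3, 5) with preference match > replace > insert > delete,
then listing the resulting alignment 'dbd' -> 'bdcab' left to right:
  Step 1: insert 'b' [insertion #1]
  Step 2: keep 'd'
  Step 3: insert 'c' [insertion #2]
  Step 4: replace b->a
  Step 5: replace d->b
Total insertions: 2

2


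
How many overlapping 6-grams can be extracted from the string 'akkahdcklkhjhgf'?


String 'akkahdcklkhjhgf' has length L = 15.
Number of overlapping n-grams = L - n + 1
Substituting: 15 - 6 + 1 = 10

10


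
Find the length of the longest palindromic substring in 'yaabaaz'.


Scanning 'yaabaaz' for palindromic substrings.
Substring at positions 1-5: 'aabaa'.
Check: reverse('aabaa') = 'aabaa' -> palindrome confirmed.
Neighbouring characters ('y' / 'z') break symmetry, so it cannot extend further.
No longer palindromic substring exists; longest length = 5

5


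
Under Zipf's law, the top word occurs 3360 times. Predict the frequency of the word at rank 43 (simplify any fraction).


Zipf's law: freq(rank) = f1 / rank
f1 = 3360, rank = 43
freq = 3360 / 43
GCD(3360, 43) = 1
Simplified: 3360/43

3360/43


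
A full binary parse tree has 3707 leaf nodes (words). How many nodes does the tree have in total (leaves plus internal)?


Leaf nodes (terminals): 3707
Internal nodes = n - 1 = 3707 - 1 = 3706
Total = leaves + internal = 3707 + 3706 = 7413

7413


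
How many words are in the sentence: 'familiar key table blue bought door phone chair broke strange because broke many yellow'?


Counting words by splitting on spaces:
  Word 1: 'familiar'
  Word 2: 'key'
  Word 3: 'table'
  Word 4: 'blue'
  Word 5: 'bought'
  Word 6: 'door'
  Word 7: 'phone'
  Word 8: 'chair'
  Word 9: 'broke'
  Word 10: 'strange'
  Word 11: 'because'
  Word 12: 'broke'
  Word 13: 'many'
  Word 14: 'yellow'
Total words: 14

14


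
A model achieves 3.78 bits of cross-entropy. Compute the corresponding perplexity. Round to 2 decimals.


Perplexity formula: PP = 2^H
H = 3.78
PP = 2^3.78
Decompose: 2^3.78 = 2^3 * 2^0.78
2^3 = 8, 2^0.78 ~ 1.7171309
PP ~ 8 * 1.7171309 = 13.7370472
Rounded to 2 decimals: 13.74

13.74


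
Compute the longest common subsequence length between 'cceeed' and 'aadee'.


DP table for LCS of 'cceeed' and 'aadee':
       a  a  d  e  e
    0  0  0  0  0  0
  c 0  0  0  0  0  0
  c 0  0  0  0  0  0
  e 0  0  0  0  1  1
  e 0  0  0  0  1  2
  e 0  0  0  0  1  2
  d 0  0  0  1  1  2
LCS: 'ee'
LCS length = 2

2


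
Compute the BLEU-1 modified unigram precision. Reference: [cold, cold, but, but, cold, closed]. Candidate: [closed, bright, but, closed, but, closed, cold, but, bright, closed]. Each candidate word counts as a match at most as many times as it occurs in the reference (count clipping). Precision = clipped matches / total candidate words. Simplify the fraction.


Reference word counts: {'but': 2, 'closed': 1, 'cold': 3}
Checking each candidate word (with clipping):
  'closed' -> in reference (ref count 1, used 1/1) -> match (matches: 1)
  'bright' -> not in reference -> no match (matches: 1)
  'but' -> in reference (ref count 2, used 1/2) -> match (matches: 2)
  'closed' -> ref count 1 already used up (1/1) -> clipped, no match (matches: 2)
  'but' -> in reference (ref count 2, used 2/2) -> match (matches: 3)
  'closed' -> ref count 1 already used up (1/1) -> clipped, no match (matches: 3)
  'cold' -> in reference (ref count 3, used 1/3) -> match (matches: 4)
  'but' -> ref count 2 already used up (2/2) -> clipped, no match (matches: 4)
  'bright' -> not in reference -> no match (matches: 4)
  'closed' -> ref count 1 already used up (1/1) -> clipped, no match (matches: 4)
Clipped matches: 4, Candidate length: 10
Precision = 4/10 = 2/5

2/5


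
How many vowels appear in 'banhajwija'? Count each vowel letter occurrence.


Scanning each character of 'banhajwija':
  Position 1: 'b' -> consonant (running count: 0)
  Position 2: 'a' -> vowel (running count: 1)
  Position 3: 'n' -> consonant (running count: 1)
  Position 4: 'h' -> consonant (running count: 1)
  Position 5: 'a' -> vowel (running count: 2)
  Position 6: 'j' -> consonant (running count: 2)
  Position 7: 'w' -> consonant (running count: 2)
  Position 8: 'i' -> vowel (running count: 3)
  Position 9: 'j' -> consonant (running count: 3)
  Position 10: 'a' -> vowel (running count: 4)
Total vowels: 4

4


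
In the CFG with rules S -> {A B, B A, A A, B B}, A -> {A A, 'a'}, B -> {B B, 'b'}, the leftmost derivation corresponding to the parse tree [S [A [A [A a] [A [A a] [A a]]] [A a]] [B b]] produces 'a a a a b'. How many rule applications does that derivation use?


Every bracketed nonterminal node [X ...] in the tree is produced by exactly one rule application.
Reading the tree off as a leftmost derivation:
  Step 1: S  =>  A B   (applied S -> A B)
  Step 2: A B  =>  A A B   (applied A -> A A)
  Step 3: A A B  =>  A A A B   (applied A -> A A)
  Step 4: A A A B  =>  a A A B   (applied A -> a)
  Step 5: a A A B  =>  a A A A B   (applied A -> A A)
  Step 6: a A A A B  =>  a a A A B   (applied A -> a)
  Step 7: a a A A B  =>  a a a A B   (applied A -> a)
  Step 8: a a a A B  =>  a a a a B   (applied A -> a)
  Step 9: a a a a B  =>  a a a a b   (applied B -> b)
Final yield: a a a a b
Total rewrite steps: 9

9


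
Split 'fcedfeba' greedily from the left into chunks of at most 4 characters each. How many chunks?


'fcedfeba' has 8 characters.
Chunking with max size 4:
  Chunk 1: 'fced' (positions 0-3)
  Chunk 2: 'feba' (positions 4-7)
Total chunks: ceil(8 / 4) = 2

2


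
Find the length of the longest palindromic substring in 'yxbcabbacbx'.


Scanning 'yxbcabbacbx' for palindromic substrings.
Substring at positions 1-10: 'xbcabbacbx'.
Check: reverse('xbcabbacbx') = 'xbcabbacbx' -> palindrome confirmed.
Neighbouring characters ('y' / '-') break symmetry, so it cannot extend further.
No longer palindromic substring exists; longest length = 10

10


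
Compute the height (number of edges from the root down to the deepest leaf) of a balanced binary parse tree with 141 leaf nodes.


In a balanced binary tree with n leaves the deepest leaf is ceil(log2(n)) edges below the root.
log2(141) = 7.1396
ceil(7.1396) = 8
height (edges) = 8

8


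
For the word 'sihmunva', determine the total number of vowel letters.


Scanning each character of 'sihmunva':
  Position 1: 's' -> consonant (running count: 0)
  Position 2: 'i' -> vowel (running count: 1)
  Position 3: 'h' -> consonant (running count: 1)
  Position 4: 'm' -> consonant (running count: 1)
  Position 5: 'u' -> vowel (running count: 2)
  Position 6: 'n' -> consonant (running count: 2)
  Position 7: 'v' -> consonant (running count: 2)
  Position 8: 'a' -> vowel (running count: 3)
Total vowels: 3

3


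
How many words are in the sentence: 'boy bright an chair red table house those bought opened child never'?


Counting words by splitting on spaces:
  Word 1: 'boy'
  Word 2: 'bright'
  Word 3: 'an'
  Word 4: 'chair'
  Word 5: 'red'
  Word 6: 'table'
  Word 7: 'house'
  Word 8: 'those'
  Word 9: 'bought'
  Word 10: 'opened'
  Word 11: 'child'
  Word 12: 'never'
Total words: 12

12


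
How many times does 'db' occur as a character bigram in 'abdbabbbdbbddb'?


Scanning 'abdbabbbdbbddb' for bigram 'db':
  Position 0: 'ab' -> no
  Position 1: 'bd' -> no
  Position 2: 'db' -> MATCH
  Position 3: 'ba' -> no
  Position 4: 'ab' -> no
  Position 5: 'bb' -> no
  Position 6: 'bb' -> no
  Position 7: 'bd' -> no
  Position 8: 'db' -> MATCH
  Position 9: 'bb' -> no
  Position 10: 'bd' -> no
  Position 11: 'dd' -> no
  Position 12: 'db' -> MATCH
Total matches: 3

3


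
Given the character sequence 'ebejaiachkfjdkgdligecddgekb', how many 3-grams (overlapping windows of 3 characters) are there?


String 'ebejaiachkfjdkgdligecddgekb' has length L = 27.
Number of overlapping n-grams = L - n + 1
Substituting: 27 - 3 + 1 = 25

25


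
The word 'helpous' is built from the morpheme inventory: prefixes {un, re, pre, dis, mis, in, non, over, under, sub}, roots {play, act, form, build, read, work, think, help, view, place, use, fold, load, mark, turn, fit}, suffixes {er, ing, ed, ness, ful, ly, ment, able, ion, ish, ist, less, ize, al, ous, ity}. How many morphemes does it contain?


Segmenting 'helpous' against the inventory:
  'help' -> root (morpheme 1)
  'ous' -> suffix (morpheme 2)
Total morphemes: 2

2


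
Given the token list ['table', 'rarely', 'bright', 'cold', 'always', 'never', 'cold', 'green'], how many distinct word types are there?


Listing all tokens and tracking unique types:
  Token 1: 'table' -> NEW (unique so far: 1)
  Token 2: 'rarely' -> NEW (unique so far: 2)
  Token 3: 'bright' -> NEW (unique so far: 3)
  Token 4: 'cold' -> NEW (unique so far: 4)
  Token 5: 'always' -> NEW (unique so far: 5)
  Token 6: 'never' -> NEW (unique so far: 6)
  Token 7: 'cold' -> duplicate (unique so far: 6)
  Token 8: 'green' -> NEW (unique so far: 7)
Unique types: ('always', 'bright', 'cold', 'green', 'never', 'rarely', 'table')
Vocabulary size: 7

7


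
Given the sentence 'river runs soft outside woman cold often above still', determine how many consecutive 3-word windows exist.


Word trigrams from [9] words:
  Trigram 1: (river runs soft)
  Trigram 2: (runs soft outside)
  Trigram 3: (soft outside woman)
  Trigram 4: (outside woman cold)
  Trigram 5: (woman cold often)
  Trigram 6: (cold often above)
  Trigram 7: (often above still)
Total word trigrams: 9 - 2 = 7

7


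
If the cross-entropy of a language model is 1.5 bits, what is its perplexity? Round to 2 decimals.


Perplexity formula: PP = 2^H
H = 1.5
PP = 2^1.5
Decompose: 2^1.5 = 2^1 * 2^0.5 = 2^1 * sqrt(2)
2^1 = 2, sqrt(2) ~ 1.4142136
PP ~ 2 * 1.4142136 = 2.8284272
Rounded to 2 decimals: 2.83

2.83


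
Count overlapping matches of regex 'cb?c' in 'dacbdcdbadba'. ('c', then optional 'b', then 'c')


Pattern: cb?c means 'c', then optional 'b', then 'c'.
Scanning 'dacbdcdbadba' position-by-position:
  Pos 0: window 'dac' -> no
  Pos 1: window 'acb' -> no
  Pos 2: window 'cbd' -> no
  Pos 3: window 'bdc' -> no
  Pos 4: window 'dcd' -> no
  Pos 5: window 'cdb' -> no
  Pos 6: window 'dba' -> no
  Pos 7: window 'bad' -> no
  Pos 8: window 'adb' -> no
  Pos 9: window 'dba' -> no
  Pos 10: window 'ba' -> no
  Pos 11: window 'a' -> no
Total matches: 0

0


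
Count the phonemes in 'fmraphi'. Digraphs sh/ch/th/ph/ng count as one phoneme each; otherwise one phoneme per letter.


Parsing 'fmraphi' greedily, digraphs first:
  'f' -> consonant phoneme (phonemes so far: 1)
  'm' -> consonant phoneme (phonemes so far: 2)
  'r' -> consonant phoneme (phonemes so far: 3)
  'a' -> vowel phoneme (phonemes so far: 4)
  'ph' -> digraph (1 consonant phoneme) (phonemes so far: 5)
  'i' -> vowel phoneme (phonemes so far: 6)
Total phonemes: 6

6


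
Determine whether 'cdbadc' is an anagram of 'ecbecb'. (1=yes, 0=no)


Sort characters of 'cdbadc': 'abccdd'
Sort characters of 'ecbecb': 'bbccee'
Sorted forms differ -> they are NOT anagrams
Result: 0

0


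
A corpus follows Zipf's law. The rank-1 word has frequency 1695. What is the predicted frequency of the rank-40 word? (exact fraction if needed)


Zipf's law: freq(rank) = f1 / rank
f1 = 1695, rank = 40
freq = 1695 / 40
GCD(1695, 40) = 5
Simplified: 339/8

339/8


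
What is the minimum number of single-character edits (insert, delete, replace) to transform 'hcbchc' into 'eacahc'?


Building DP table for s1='hcbchc' (len 6) and s2='eacahc' (len 6):
       e  a  c  a  h  c
    0  1  2  3  4  5  6
  h 1  1  2  3  4  4  5
  c 2  2  2  2  3  4  4
  b 3  3  3  3  3  4  5
  c 4  4  4  3  4  4  4
  h 5  5  5  4  4  4  5
  c 6  6  6  5  5  5  4
Edit distance = dp[6][6] = 4

4


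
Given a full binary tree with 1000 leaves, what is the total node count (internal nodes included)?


Leaf nodes (terminals): 1000
Internal nodes = n - 1 = 1000 - 1 = 999
Total = leaves + internal = 1000 + 999 = 1999

1999


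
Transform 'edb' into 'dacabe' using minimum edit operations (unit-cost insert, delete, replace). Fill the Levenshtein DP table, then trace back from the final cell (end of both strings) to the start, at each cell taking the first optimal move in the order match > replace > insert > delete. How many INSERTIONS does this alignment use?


Edit distance = 5. Backtracking from cell (3, 6) with preference match > replace > insert > delete,
then listing the resulting alignment 'edb' -> 'dacabe' left to right:
  Step 1: insert 'd' [insertion #1]
  Step 2: insert 'a' [insertion #2]
  Step 3: replace e->c
  Step 4: replace d->a
  Step 5: keep 'b'
  Step 6: insert 'e' [insertion #3]
Total insertions: 3

3


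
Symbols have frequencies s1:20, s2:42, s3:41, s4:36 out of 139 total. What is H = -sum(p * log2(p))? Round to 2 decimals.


Computing entropy H = -sum(p_i * log2(p_i)):
  s1: p = 20/139 = 0.1439, -p*log2(p) = 0.4024
  s2: p = 42/139 = 0.3022, -p*log2(p) = 0.5217
  s3: p = 41/139 = 0.2950, -p*log2(p) = 0.5195
  s4: p = 36/139 = 0.2590, -p*log2(p) = 0.5048
H = sum of terms = 1.9484
Rounded to 2 decimals: 1.95

1.95


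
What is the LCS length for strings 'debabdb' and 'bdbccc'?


DP table for LCS of 'debabdb' and 'bdbccc':
       b  d  b  c  c  c
    0  0  0  0  0  0  0
  d 0  0  1  1  1  1  1
  e 0  0  1  1  1  1  1
  b 0  1  1  2  2  2  2
  a 0  1  1  2  2  2  2
  b 0  1  1  2  2  2  2
  d 0  1  2  2  2  2  2
  b 0  1  2  3  3  3  3
LCS: 'bdb'
LCS length = 3

3


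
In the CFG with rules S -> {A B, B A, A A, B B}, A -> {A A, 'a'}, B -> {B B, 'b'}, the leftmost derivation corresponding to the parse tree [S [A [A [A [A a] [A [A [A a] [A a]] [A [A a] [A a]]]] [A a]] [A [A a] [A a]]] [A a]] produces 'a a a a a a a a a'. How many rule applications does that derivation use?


Every bracketed nonterminal node [X ...] in the tree is produced by exactly one rule application.
Reading the tree off as a leftmost derivation:
  Step 1: S  =>  A A   (applied S -> A A)
  Step 2: A A  =>  A A A   (applied A -> A A)
  Step 3: A A A  =>  A A A A   (applied A -> A A)
  Step 4: A A A A  =>  A A A A A   (applied A -> A A)
  Step 5: A A A A A  =>  a A A A A   (applied A -> a)
  Step 6: a A A A A  =>  a A A A A A   (applied A -> A A)
  Step 7: a A A A A A  =>  a A A A A A A   (applied A -> A A)
  Step 8: a A A A A A A  =>  a a A A A A A   (applied A -> a)
  Step 9: a a A A A A A  =>  a a a A A A A   (applied A -> a)
  Step 10: a a a A A A A  =>  a a a A A A A A   (applied A -> A A)
  Step 11: a a a A A A A A  =>  a a a a A A A A   (applied A -> a)
  Step 12: a a a a A A A A  =>  a a a a a A A A   (applied A -> a)
  Step 13: a a a a a A A A  =>  a a a a a a A A   (applied A -> a)
  Step 14: a a a a a a A A  =>  a a a a a a A A A   (applied A -> A A)
  Step 15: a a a a a a A A A  =>  a a a a a a a A A   (applied A -> a)
  Step 16: a a a a a a a A A  =>  a a a a a a a a A   (applied A -> a)
  Step 17: a a a a a a a a A  =>  a a a a a a a a a   (applied A -> a)
Final yield: a a a a a a a a a
Total rewrite steps: 17

17


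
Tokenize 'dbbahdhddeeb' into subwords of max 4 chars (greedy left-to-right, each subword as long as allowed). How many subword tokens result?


'dbbahdhddeeb' has 12 characters.
Chunking with max size 4:
  Chunk 1: 'dbba' (positions 0-3)
  Chunk 2: 'hdhd' (positions 4-7)
  Chunk 3: 'deeb' (positions 8-11)
Total chunks: ceil(12 / 4) = 3

3


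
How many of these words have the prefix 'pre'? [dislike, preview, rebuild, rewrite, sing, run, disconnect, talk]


Checking each word for prefix 'pre':
  'dislike' -> no (count: 0)
  'preview' -> YES, starts with 'pre' (count: 1)
  'rebuild' -> no (count: 1)
  'rewrite' -> no (count: 1)
  'sing' -> no (count: 1)
  'run' -> no (count: 1)
  'disconnect' -> no (count: 1)
  'talk' -> no (count: 1)
Total with prefix 'pre': 1

1


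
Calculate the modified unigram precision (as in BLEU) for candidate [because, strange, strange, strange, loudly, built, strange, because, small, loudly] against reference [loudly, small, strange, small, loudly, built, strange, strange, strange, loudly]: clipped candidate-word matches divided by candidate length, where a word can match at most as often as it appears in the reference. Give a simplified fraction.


Reference word counts: {'built': 1, 'loudly': 3, 'small': 2, 'strange': 4}
Checking each candidate word (with clipping):
  'because' -> not in reference -> no match (matches: 0)
  'strange' -> in reference (ref count 4, used 1/4) -> match (matches: 1)
  'strange' -> in reference (ref count 4, used 2/4) -> match (matches: 2)
  'strange' -> in reference (ref count 4, used 3/4) -> match (matches: 3)
  'loudly' -> in reference (ref count 3, used 1/3) -> match (matches: 4)
  'built' -> in reference (ref count 1, used 1/1) -> match (matches: 5)
  'strange' -> in reference (ref count 4, used 4/4) -> match (matches: 6)
  'because' -> not in reference -> no match (matches: 6)
  'small' -> in reference (ref count 2, used 1/2) -> match (matches: 7)
  'loudly' -> in reference (ref count 3, used 2/3) -> match (matches: 8)
Clipped matches: 8, Candidate length: 10
Precision = 8/10 = 4/5

4/5


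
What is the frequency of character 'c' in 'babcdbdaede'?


Scanning 'babcdbdaede' for 'c':
  Position 3: 'c' -> MATCH (count: 1)
Total occurrences of 'c': 1

1


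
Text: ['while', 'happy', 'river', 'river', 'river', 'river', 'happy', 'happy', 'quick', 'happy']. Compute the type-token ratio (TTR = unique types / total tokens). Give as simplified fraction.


Tokens: 10
Unique types: ('happy', 'quick', 'river', 'while') = 4
TTR = 4/10
Simplify: divide both by 2 -> 2/5
TTR = 2/5

2/5


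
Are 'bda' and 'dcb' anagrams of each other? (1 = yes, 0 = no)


Sort characters of 'bda': 'abd'
Sort characters of 'dcb': 'bcd'
Sorted forms differ -> they are NOT anagrams
Result: 0

0


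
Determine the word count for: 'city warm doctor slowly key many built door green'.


Counting words by splitting on spaces:
  Word 1: 'city'
  Word 2: 'warm'
  Word 3: 'doctor'
  Word 4: 'slowly'
  Word 5: 'key'
  Word 6: 'many'
  Word 7: 'built'
  Word 8: 'door'
  Word 9: 'green'
Total words: 9

9


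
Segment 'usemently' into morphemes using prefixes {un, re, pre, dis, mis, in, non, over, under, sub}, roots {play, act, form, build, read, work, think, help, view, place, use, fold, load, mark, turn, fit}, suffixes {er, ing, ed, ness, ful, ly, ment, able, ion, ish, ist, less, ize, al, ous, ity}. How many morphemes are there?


Segmenting 'usemently' against the inventory:
  'use' -> root (morpheme 1)
  'ment' -> suffix (morpheme 2)
  'ly' -> suffix (morpheme 3)
Total morphemes: 3

3


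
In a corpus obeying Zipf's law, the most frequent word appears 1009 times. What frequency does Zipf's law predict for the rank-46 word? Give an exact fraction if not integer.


Zipf's law: freq(rank) = f1 / rank
f1 = 1009, rank = 46
freq = 1009 / 46
GCD(1009, 46) = 1
Simplified: 1009/46

1009/46


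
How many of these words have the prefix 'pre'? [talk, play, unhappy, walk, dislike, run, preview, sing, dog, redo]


Checking each word for prefix 'pre':
  'talk' -> no (count: 0)
  'play' -> no (count: 0)
  'unhappy' -> no (count: 0)
  'walk' -> no (count: 0)
  'dislike' -> no (count: 0)
  'run' -> no (count: 0)
  'preview' -> YES, starts with 'pre' (count: 1)
  'sing' -> no (count: 1)
  'dog' -> no (count: 1)
  'redo' -> no (count: 1)
Total with prefix 'pre': 1

1


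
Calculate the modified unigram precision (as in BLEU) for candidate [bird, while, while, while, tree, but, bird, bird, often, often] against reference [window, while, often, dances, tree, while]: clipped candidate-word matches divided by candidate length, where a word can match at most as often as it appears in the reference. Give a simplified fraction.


Reference word counts: {'dances': 1, 'often': 1, 'tree': 1, 'while': 2, 'window': 1}
Checking each candidate word (with clipping):
  'bird' -> not in reference -> no match (matches: 0)
  'while' -> in reference (ref count 2, used 1/2) -> match (matches: 1)
  'while' -> in reference (ref count 2, used 2/2) -> match (matches: 2)
  'while' -> ref count 2 already used up (2/2) -> clipped, no match (matches: 2)
  'tree' -> in reference (ref count 1, used 1/1) -> match (matches: 3)
  'but' -> not in reference -> no match (matches: 3)
  'bird' -> not in reference -> no match (matches: 3)
  'bird' -> not in reference -> no match (matches: 3)
  'often' -> in reference (ref count 1, used 1/1) -> match (matches: 4)
  'often' -> ref count 1 already used up (1/1) -> clipped, no match (matches: 4)
Clipped matches: 4, Candidate length: 10
Precision = 4/10 = 2/5

2/5


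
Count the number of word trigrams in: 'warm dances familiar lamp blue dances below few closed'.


Word trigrams from [9] words:
  Trigram 1: (warm dances familiar)
  Trigram 2: (dances familiar lamp)
  Trigram 3: (familiar lamp blue)
  Trigram 4: (lamp blue dances)
  Trigram 5: (blue dances below)
  Trigram 6: (dances below few)
  Trigram 7: (below few closed)
Total word trigrams: 9 - 2 = 7

7


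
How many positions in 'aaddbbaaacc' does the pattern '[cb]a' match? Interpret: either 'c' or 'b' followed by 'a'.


Pattern: [cb]a means either 'c' or 'b' followed by 'a'.
Scanning 'aaddbbaaacc' position-by-position:
  Pos 0: window 'aa' -> no
  Pos 1: window 'ad' -> no
  Pos 2: window 'dd' -> no
  Pos 3: window 'db' -> no
  Pos 4: window 'bb' -> no
  Pos 5: window 'ba' -> MATCH
  Pos 6: window 'aa' -> no
  Pos 7: window 'aa' -> no
  Pos 8: window 'ac' -> no
  Pos 9: window 'cc' -> no
  Pos 10: window 'c' -> no
Total matches: 1

1


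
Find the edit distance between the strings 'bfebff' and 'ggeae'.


Building DP table for s1='bfebff' (len 6) and s2='ggeae' (len 5):
       g  g  e  a  e
    0  1  2  3  4  5
  b 1  1  2  3  4  5
  f 2  2  2  3  4  5
  e 3  3  3  2  3  4
  b 4  4  4  3  3  4
  f 5  5  5  4  4  4
  f 6  6  6  5  5  5
Edit distance = dp[6][5] = 5

5


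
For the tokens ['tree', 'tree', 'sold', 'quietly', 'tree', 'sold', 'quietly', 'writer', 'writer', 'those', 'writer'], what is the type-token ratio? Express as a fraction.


Tokens: 11
Unique types: ('quietly', 'sold', 'those', 'tree', 'writer') = 5
TTR = 5/11
Already in lowest terms.

5/11


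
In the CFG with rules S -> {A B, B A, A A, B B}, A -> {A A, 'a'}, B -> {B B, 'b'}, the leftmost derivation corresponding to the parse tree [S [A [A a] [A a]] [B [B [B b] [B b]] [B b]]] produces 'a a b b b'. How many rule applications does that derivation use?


Every bracketed nonterminal node [X ...] in the tree is produced by exactly one rule application.
Reading the tree off as a leftmost derivation:
  Step 1: S  =>  A B   (applied S -> A B)
  Step 2: A B  =>  A A B   (applied A -> A A)
  Step 3: A A B  =>  a A B   (applied A -> a)
  Step 4: a A B  =>  a a B   (applied A -> a)
  Step 5: a a B  =>  a a B B   (applied B -> B B)
  Step 6: a a B B  =>  a a B B B   (applied B -> B B)
  Step 7: a a B B B  =>  a a b B B   (applied B -> b)
  Step 8: a a b B B  =>  a a b b B   (applied B -> b)
  Step 9: a a b b B  =>  a a b b b   (applied B -> b)
Final yield: a a b b b
Total rewrite steps: 9

9


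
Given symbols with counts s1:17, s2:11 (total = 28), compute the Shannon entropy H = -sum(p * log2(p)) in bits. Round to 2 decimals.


Computing entropy H = -sum(p_i * log2(p_i)):
  s1: p = 17/28 = 0.6071, -p*log2(p) = 0.4371
  s2: p = 11/28 = 0.3929, -p*log2(p) = 0.5295
H = sum of terms = 0.9666
Rounded to 2 decimals: 0.97

0.97
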